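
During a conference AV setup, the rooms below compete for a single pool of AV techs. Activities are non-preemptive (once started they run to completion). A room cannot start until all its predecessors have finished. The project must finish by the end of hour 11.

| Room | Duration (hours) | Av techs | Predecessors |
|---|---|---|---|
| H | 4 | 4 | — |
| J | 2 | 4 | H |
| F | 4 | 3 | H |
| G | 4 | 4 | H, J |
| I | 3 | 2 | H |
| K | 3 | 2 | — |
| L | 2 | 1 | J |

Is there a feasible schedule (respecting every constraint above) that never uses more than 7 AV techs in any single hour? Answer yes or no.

Schedule H@1, J@5, F@5, G@7, I@9, K@1, L@9: h1:6  h2:6  h3:6  h4:4  h5:7  h6:7  h7:7  h8:7  h9:7  h10:7  h11:2 — peak 7 ≤ 7.

yes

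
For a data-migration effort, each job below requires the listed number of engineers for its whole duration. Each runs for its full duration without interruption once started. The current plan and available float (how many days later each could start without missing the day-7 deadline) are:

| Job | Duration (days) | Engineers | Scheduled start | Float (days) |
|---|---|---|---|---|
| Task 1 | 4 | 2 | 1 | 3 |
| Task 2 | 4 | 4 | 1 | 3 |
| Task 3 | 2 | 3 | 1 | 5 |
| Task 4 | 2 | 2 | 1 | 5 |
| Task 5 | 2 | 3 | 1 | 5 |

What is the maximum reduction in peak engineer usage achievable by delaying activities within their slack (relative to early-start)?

7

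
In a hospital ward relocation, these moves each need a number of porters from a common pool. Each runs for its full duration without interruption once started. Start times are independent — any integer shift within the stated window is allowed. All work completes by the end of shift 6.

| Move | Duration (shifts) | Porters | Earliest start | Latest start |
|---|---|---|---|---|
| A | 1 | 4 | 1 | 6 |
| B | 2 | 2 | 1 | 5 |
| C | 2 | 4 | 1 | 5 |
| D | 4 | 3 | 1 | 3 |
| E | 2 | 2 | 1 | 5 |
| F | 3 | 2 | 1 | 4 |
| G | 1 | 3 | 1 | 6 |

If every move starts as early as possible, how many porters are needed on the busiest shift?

20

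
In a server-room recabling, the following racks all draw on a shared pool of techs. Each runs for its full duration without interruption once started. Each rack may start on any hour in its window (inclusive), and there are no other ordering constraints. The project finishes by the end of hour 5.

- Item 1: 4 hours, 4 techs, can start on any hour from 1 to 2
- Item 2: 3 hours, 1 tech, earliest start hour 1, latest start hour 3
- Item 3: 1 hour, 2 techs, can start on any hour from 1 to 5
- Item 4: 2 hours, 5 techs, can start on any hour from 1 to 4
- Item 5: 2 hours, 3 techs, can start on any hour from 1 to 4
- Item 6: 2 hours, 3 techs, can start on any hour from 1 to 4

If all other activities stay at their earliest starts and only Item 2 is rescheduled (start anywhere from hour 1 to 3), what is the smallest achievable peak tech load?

Item 2@1: h1:18  h2:16  h3:5  h4:4  h5:0 → peak 18
Item 2@2: h1:17  h2:16  h3:5  h4:5  h5:0 → peak 17
Item 2@3: h1:17  h2:15  h3:5  h4:5  h5:1 → peak 17
Best is Item 2@2, peak 17.

17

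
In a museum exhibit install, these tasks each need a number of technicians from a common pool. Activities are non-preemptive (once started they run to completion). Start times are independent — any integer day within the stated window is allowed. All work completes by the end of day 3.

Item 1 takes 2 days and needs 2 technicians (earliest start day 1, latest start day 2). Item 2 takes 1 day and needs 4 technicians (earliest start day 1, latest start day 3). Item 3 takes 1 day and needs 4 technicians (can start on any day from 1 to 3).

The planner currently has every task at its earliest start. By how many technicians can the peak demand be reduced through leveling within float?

Early-start peak: d1:10  d2:2  d3:0 ⇒ 10.
Leveled (Item 1@1, Item 2@1, Item 3@2): d1:6  d2:6  d3:0 ⇒ 6.
Reduction 10 − 6 = 4.

4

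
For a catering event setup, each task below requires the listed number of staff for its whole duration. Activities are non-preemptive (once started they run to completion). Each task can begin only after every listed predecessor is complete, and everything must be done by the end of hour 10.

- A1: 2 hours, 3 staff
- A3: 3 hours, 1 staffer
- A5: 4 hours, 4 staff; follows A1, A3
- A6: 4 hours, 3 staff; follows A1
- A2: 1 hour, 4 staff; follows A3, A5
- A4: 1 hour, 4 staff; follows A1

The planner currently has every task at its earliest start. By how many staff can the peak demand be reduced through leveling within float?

Early-start peak: h1:4  h2:4  h3:8  h4:7  h5:7  h6:7  h7:4  h8:4  h9:0  h10:0 ⇒ 8.
Leveled (A1@1, A3@1, A5@4, A6@3, A2@8, A4@9): h1:4  h2:4  h3:4  h4:7  h5:7  h6:7  h7:4  h8:4  h9:4  h10:0 ⇒ 7.
Reduction 8 − 7 = 1.

1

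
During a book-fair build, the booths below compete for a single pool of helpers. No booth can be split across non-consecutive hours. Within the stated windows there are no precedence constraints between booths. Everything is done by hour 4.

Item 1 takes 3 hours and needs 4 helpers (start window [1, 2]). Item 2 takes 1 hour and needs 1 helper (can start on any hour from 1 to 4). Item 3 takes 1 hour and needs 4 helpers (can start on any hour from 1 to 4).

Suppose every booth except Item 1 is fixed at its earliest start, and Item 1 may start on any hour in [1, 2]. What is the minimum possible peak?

Item 1@1: h1:9  h2:4  h3:4  h4:0 → peak 9
Item 1@2: h1:5  h2:4  h3:4  h4:4 → peak 5
Best is Item 1@2, peak 5.

5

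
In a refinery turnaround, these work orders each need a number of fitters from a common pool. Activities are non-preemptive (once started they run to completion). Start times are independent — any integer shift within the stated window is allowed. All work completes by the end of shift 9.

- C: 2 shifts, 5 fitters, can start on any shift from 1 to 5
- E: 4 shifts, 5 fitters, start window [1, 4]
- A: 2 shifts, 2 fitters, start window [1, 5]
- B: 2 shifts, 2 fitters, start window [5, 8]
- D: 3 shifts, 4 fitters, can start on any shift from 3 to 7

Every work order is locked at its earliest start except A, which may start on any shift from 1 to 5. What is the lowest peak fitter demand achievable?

10

A@1: s1:12  s2:12  s3:9  s4:9  s5:6  s6:2  s7:0  s8:0  s9:0 → peak 12
A@2: s1:10  s2:12  s3:11  s4:9  s5:6  s6:2  s7:0  s8:0  s9:0 → peak 12
A@3: s1:10  s2:10  s3:11  s4:11  s5:6  s6:2  s7:0  s8:0  s9:0 → peak 11
A@4: s1:10  s2:10  s3:9  s4:11  s5:8  s6:2  s7:0  s8:0  s9:0 → peak 11
A@5: s1:10  s2:10  s3:9  s4:9  s5:8  s6:4  s7:0  s8:0  s9:0 → peak 10
Best is A@5, peak 10.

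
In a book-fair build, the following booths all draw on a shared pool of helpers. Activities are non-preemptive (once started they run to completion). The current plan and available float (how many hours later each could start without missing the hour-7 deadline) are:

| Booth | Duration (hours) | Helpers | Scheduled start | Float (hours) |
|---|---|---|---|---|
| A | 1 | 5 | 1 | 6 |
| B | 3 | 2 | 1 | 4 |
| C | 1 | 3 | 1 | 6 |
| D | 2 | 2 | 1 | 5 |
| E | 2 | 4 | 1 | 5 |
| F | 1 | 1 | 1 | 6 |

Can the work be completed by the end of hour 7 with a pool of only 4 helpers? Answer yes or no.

The minimum achievable peak is 5; 4 < 5, so no feasible schedule stays within the cap.

no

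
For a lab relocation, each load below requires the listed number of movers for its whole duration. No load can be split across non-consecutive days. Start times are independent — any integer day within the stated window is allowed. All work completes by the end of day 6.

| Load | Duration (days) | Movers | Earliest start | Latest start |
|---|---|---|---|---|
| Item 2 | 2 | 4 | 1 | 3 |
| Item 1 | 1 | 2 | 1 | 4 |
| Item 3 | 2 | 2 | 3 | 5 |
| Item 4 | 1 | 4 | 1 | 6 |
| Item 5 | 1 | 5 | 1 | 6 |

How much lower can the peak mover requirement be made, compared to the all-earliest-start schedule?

Early-start peak: d1:15  d2:4  d3:2  d4:2  d5:0  d6:0 ⇒ 15.
Leveled (Item 2@1, Item 1@3, Item 3@3, Item 4@5, Item 5@6): d1:4  d2:4  d3:4  d4:2  d5:4  d6:5 ⇒ 5.
Reduction 15 − 5 = 10.

10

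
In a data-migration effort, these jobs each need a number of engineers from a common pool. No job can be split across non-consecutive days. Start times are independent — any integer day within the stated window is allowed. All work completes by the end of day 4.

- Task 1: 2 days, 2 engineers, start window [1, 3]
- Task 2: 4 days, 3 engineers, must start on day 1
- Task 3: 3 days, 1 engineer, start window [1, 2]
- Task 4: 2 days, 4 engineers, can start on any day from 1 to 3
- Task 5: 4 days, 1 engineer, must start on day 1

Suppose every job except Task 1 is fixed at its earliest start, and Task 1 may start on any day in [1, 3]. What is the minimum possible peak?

9

Task 1@1: d1:11  d2:11  d3:5  d4:4 → peak 11
Task 1@2: d1:9  d2:11  d3:7  d4:4 → peak 11
Task 1@3: d1:9  d2:9  d3:7  d4:6 → peak 9
Best is Task 1@3, peak 9.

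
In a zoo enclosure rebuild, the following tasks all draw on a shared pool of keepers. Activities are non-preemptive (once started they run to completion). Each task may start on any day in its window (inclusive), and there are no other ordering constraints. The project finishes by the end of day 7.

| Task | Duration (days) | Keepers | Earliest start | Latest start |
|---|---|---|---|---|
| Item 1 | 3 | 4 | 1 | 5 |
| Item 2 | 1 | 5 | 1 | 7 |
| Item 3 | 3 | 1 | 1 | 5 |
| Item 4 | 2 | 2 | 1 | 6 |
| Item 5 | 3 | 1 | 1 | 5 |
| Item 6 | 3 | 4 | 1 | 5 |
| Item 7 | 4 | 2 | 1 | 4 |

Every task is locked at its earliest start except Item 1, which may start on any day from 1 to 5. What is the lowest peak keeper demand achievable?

15

Item 1@1: d1:19  d2:14  d3:12  d4:2  d5:0  d6:0  d7:0 → peak 19
Item 1@2: d1:15  d2:14  d3:12  d4:6  d5:0  d6:0  d7:0 → peak 15
Item 1@3: d1:15  d2:10  d3:12  d4:6  d5:4  d6:0  d7:0 → peak 15
Item 1@4: d1:15  d2:10  d3:8  d4:6  d5:4  d6:4  d7:0 → peak 15
Item 1@5: d1:15  d2:10  d3:8  d4:2  d5:4  d6:4  d7:4 → peak 15
Best is Item 1@2, peak 15.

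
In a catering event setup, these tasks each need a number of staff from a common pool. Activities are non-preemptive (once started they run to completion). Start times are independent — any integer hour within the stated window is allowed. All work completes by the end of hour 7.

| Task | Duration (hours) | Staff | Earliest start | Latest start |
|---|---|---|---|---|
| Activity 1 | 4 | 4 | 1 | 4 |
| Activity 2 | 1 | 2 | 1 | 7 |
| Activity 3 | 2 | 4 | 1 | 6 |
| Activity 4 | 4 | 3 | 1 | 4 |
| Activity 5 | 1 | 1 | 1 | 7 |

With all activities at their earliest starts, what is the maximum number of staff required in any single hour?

14

Early-start schedule: Activity 1@1, Activity 2@1, Activity 3@1, Activity 4@1, Activity 5@1.
Load per hour: hour 1: 14, hour 2: 11, hour 3: 7, hour 4: 7, hour 5: 0, hour 6: 0, hour 7: 0.
Peak is 14.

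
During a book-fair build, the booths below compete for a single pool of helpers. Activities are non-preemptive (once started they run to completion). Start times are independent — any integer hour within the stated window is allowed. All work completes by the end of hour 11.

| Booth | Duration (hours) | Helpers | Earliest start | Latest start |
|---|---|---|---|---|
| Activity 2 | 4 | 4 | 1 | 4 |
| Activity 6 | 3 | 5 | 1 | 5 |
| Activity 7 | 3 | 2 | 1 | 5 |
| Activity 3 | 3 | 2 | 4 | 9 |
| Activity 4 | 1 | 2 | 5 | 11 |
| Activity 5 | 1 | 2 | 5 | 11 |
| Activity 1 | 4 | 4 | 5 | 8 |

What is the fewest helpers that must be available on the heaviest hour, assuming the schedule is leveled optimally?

Early-start (Activity 2@1, Activity 6@1, Activity 7@1, Activity 3@4, Activity 4@5, Activity 5@5, Activity 1@5) gives peak 11: h1:11  h2:11  h3:11  h4:6  h5:10  h6:6  h7:4  h8:4  h9:0  h10:0  h11:0.
Shift Activity 2→4, Activity 7→4, Activity 3→7, Activity 4→10, Activity 5→11, Activity 1→8.
Schedule Activity 2@4, Activity 6@1, Activity 7@4, Activity 3@7, Activity 4@10, Activity 5@11, Activity 1@8: h1:5  h2:5  h3:5  h4:6  h5:6  h6:6  h7:6  h8:6  h9:6  h10:6  h11:6 — peak 6.
Total helper-hours = 63 over 11 hours ⇒ peak ≥ ⌈63/11⌉ = 6, so 6 is optimal.

6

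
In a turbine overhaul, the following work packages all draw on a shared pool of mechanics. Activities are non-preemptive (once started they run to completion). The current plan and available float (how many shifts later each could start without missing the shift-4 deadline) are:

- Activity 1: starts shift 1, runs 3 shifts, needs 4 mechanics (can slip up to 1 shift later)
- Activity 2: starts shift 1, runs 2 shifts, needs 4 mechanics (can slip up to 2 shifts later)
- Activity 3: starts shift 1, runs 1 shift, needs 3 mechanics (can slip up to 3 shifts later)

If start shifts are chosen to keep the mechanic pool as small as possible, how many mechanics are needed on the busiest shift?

8

Early-start (Activity 1@1, Activity 2@1, Activity 3@1) gives peak 11: s1:11  s2:8  s3:4  s4:0.
Shift Activity 3→3.
Schedule Activity 1@1, Activity 2@1, Activity 3@3: s1:8  s2:8  s3:7  s4:0 — peak 8.
No arrangement of the 24 feasible schedules does better.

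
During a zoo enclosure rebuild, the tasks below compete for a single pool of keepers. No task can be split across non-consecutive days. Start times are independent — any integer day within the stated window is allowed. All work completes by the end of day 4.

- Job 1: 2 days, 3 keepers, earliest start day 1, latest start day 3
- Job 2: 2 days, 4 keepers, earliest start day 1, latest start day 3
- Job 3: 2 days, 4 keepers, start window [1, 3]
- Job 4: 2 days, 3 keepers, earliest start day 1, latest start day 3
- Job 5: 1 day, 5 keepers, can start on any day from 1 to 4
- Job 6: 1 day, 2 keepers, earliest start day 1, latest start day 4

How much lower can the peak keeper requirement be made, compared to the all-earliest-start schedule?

Early-start peak: d1:21  d2:14  d3:0  d4:0 ⇒ 21.
Leveled (Job 1@1, Job 2@1, Job 3@3, Job 4@1, Job 5@3, Job 6@4): d1:10  d2:10  d3:9  d4:6 ⇒ 10.
Reduction 21 − 10 = 11.

11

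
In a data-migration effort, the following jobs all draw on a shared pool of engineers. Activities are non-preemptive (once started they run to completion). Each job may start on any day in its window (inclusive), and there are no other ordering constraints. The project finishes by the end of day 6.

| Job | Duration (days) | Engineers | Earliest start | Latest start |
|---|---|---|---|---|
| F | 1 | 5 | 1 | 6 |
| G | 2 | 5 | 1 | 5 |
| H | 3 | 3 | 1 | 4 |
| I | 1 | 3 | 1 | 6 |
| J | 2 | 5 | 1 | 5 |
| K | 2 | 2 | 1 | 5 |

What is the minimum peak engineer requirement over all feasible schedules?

Early-start (F@1, G@1, H@1, I@1, J@1, K@1) gives peak 23: d1:23  d2:15  d3:3  d4:0  d5:0  d6:0.
Shift G→2, I→4, J→4, K→5.
Schedule F@1, G@2, H@1, I@4, J@4, K@5: d1:8  d2:8  d3:8  d4:8  d5:7  d6:2 — peak 8.

8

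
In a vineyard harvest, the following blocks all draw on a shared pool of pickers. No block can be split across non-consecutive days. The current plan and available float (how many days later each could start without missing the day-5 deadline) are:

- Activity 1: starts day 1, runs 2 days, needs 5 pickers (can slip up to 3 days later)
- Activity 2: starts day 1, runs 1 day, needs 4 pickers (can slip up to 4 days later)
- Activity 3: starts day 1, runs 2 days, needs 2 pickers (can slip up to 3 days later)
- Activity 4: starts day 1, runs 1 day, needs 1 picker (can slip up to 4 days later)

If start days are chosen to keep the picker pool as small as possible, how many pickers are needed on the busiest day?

5

Early-start (Activity 1@1, Activity 2@1, Activity 3@1, Activity 4@1) gives peak 12: d1:12  d2:7  d3:0  d4:0  d5:0.
Shift Activity 2→3, Activity 3→4, Activity 4→3.
Schedule Activity 1@1, Activity 2@3, Activity 3@4, Activity 4@3: d1:5  d2:5  d3:5  d4:2  d5:2 — peak 5.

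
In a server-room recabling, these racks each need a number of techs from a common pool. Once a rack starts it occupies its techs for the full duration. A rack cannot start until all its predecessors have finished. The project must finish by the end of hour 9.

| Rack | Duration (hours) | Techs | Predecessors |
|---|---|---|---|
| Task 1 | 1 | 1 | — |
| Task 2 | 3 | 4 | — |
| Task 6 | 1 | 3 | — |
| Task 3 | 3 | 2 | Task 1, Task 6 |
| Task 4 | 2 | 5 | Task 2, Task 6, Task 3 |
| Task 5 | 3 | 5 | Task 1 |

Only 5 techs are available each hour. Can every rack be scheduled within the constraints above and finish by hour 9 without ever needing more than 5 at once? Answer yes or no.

no

Total tech-hours = 47; over 9 hours the average is 47/9 > 5, so some hour must exceed 5.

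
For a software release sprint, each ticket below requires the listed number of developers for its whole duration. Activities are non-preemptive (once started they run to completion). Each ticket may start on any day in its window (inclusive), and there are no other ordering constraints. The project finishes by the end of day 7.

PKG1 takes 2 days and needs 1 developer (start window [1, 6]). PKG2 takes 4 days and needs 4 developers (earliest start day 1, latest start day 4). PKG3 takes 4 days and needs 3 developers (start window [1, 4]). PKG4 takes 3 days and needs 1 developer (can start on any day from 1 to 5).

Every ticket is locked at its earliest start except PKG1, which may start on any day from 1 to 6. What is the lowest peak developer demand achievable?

PKG1@1: d1:9  d2:9  d3:8  d4:7  d5:0  d6:0  d7:0 → peak 9
PKG1@2: d1:8  d2:9  d3:9  d4:7  d5:0  d6:0  d7:0 → peak 9
PKG1@3: d1:8  d2:8  d3:9  d4:8  d5:0  d6:0  d7:0 → peak 9
PKG1@4: d1:8  d2:8  d3:8  d4:8  d5:1  d6:0  d7:0 → peak 8
PKG1@5: d1:8  d2:8  d3:8  d4:7  d5:1  d6:1  d7:0 → peak 8
PKG1@6: d1:8  d2:8  d3:8  d4:7  d5:0  d6:1  d7:1 → peak 8
Best is PKG1@4, peak 8.

8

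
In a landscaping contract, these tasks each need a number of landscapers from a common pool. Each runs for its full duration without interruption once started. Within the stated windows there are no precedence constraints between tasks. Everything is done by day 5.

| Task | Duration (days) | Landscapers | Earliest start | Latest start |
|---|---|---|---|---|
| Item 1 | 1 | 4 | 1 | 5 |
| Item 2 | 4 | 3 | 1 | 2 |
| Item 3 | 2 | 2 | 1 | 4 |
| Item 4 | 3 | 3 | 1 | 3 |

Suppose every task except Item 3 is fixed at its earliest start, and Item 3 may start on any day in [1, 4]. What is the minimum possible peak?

Item 3@1: d1:12  d2:8  d3:6  d4:3  d5:0 → peak 12
Item 3@2: d1:10  d2:8  d3:8  d4:3  d5:0 → peak 10
Item 3@3: d1:10  d2:6  d3:8  d4:5  d5:0 → peak 10
Item 3@4: d1:10  d2:6  d3:6  d4:5  d5:2 → peak 10
Best is Item 3@2, peak 10.

10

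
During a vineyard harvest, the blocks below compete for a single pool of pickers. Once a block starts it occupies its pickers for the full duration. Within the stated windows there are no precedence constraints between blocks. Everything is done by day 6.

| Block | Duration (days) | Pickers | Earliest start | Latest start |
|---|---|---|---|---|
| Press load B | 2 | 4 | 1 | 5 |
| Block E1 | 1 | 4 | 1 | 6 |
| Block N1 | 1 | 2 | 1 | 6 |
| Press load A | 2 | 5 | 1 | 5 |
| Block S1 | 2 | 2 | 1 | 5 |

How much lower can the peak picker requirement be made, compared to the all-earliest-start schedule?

11

Early-start peak: d1:17  d2:11  d3:0  d4:0  d5:0  d6:0 ⇒ 17.
Leveled (Press load B@1, Block E1@3, Block N1@1, Press load A@4, Block S1@2): d1:6  d2:6  d3:6  d4:5  d5:5  d6:0 ⇒ 6.
Reduction 17 − 6 = 11.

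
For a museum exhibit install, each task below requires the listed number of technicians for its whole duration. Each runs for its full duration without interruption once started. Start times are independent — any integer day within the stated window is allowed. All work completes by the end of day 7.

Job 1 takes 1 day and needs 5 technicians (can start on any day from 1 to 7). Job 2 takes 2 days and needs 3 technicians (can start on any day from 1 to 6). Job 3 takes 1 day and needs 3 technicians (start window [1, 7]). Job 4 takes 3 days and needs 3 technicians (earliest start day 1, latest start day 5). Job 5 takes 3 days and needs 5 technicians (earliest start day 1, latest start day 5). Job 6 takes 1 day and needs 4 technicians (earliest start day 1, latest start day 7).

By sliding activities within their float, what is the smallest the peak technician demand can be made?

Early-start (Job 1@1, Job 2@1, Job 3@1, Job 4@1, Job 5@1, Job 6@1) gives peak 23: d1:23  d2:11  d3:8  d4:0  d5:0  d6:0  d7:0.
Shift Job 3→2, Job 4→3, Job 5→3, Job 6→6.
Schedule Job 1@1, Job 2@1, Job 3@2, Job 4@3, Job 5@3, Job 6@6: d1:8  d2:6  d3:8  d4:8  d5:8  d6:4  d7:0 — peak 8.

8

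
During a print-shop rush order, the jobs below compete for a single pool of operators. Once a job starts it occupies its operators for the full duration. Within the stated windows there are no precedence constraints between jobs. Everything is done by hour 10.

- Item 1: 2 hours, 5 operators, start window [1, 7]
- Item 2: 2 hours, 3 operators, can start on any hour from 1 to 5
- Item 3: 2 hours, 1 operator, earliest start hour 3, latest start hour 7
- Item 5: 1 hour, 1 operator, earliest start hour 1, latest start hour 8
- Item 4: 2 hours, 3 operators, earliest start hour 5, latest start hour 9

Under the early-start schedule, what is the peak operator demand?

Early-start schedule: Item 1@1, Item 2@1, Item 3@3, Item 5@1, Item 4@5.
Load per hour: hour 1: 9, hour 2: 8, hour 3: 1, hour 4: 1, hour 5: 3, hour 6: 3, hour 7: 0, hour 8: 0, hour 9: 0, hour 10: 0.
Peak is 9.

9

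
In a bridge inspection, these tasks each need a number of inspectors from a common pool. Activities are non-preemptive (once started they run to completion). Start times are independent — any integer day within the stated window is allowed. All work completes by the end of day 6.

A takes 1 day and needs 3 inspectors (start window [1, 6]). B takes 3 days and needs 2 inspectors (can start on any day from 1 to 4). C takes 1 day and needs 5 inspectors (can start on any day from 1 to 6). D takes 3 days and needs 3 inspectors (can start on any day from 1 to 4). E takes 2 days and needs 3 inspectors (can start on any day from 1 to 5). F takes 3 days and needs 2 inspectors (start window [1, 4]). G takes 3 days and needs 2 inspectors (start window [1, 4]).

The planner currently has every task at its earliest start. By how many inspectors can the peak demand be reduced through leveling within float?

12

Early-start peak: d1:20  d2:12  d3:9  d4:0  d5:0  d6:0 ⇒ 20.
Leveled (A@1, B@1, C@3, D@4, E@1, F@4, G@4): d1:8  d2:5  d3:7  d4:7  d5:7  d6:7 ⇒ 8.
Reduction 20 − 8 = 12.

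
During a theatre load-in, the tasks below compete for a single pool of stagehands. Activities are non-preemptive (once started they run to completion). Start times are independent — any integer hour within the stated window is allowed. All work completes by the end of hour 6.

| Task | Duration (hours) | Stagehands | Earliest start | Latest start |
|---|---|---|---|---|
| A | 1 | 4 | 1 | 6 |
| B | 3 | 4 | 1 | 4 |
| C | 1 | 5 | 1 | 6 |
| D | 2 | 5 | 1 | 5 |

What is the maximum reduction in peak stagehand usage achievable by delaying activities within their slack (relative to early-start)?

10

Early-start peak: h1:18  h2:9  h3:4  h4:0  h5:0  h6:0 ⇒ 18.
Leveled (A@1, B@1, C@4, D@5): h1:8  h2:4  h3:4  h4:5  h5:5  h6:5 ⇒ 8.
Reduction 18 − 8 = 10.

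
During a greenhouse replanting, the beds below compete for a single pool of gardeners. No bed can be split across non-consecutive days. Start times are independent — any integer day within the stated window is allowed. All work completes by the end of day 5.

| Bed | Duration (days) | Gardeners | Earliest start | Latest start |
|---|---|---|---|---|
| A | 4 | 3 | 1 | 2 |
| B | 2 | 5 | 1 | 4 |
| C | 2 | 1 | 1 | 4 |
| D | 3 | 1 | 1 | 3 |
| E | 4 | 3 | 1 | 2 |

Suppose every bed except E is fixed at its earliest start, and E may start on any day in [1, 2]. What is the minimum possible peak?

13

E@1: d1:13  d2:13  d3:7  d4:6  d5:0 → peak 13
E@2: d1:10  d2:13  d3:7  d4:6  d5:3 → peak 13
Best is E@1, peak 13.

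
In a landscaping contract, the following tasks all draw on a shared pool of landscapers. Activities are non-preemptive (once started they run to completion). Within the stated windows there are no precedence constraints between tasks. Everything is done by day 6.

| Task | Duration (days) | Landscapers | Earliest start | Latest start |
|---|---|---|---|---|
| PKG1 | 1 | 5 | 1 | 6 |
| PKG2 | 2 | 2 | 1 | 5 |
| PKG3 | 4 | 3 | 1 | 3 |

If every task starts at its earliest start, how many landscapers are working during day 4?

At early start, day 4 has: PKG3.
Demand: 3 = 3.

3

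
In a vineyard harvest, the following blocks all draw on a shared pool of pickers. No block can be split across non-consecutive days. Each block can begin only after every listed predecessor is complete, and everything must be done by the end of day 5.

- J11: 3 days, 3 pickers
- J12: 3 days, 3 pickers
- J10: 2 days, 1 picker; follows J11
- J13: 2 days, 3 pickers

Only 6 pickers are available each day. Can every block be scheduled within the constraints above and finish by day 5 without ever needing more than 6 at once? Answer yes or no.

yes

Schedule J11@1, J12@1, J10@4, J13@4: d1:6  d2:6  d3:6  d4:4  d5:4 — peak 6 ≤ 6.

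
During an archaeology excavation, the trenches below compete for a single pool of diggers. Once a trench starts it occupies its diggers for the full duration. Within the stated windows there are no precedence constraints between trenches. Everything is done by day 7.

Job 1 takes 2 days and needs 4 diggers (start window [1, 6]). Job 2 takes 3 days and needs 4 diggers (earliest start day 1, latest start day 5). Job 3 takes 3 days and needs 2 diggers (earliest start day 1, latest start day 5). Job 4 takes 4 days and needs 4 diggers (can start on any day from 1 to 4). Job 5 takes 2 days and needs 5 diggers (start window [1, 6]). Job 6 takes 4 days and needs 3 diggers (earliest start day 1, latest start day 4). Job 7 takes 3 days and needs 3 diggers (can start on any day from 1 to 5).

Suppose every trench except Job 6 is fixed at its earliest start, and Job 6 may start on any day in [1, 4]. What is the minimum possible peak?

Job 6@1: d1:25  d2:25  d3:16  d4:7  d5:0  d6:0  d7:0 → peak 25
Job 6@2: d1:22  d2:25  d3:16  d4:7  d5:3  d6:0  d7:0 → peak 25
Job 6@3: d1:22  d2:22  d3:16  d4:7  d5:3  d6:3  d7:0 → peak 22
Job 6@4: d1:22  d2:22  d3:13  d4:7  d5:3  d6:3  d7:3 → peak 22
Best is Job 6@3, peak 22.

22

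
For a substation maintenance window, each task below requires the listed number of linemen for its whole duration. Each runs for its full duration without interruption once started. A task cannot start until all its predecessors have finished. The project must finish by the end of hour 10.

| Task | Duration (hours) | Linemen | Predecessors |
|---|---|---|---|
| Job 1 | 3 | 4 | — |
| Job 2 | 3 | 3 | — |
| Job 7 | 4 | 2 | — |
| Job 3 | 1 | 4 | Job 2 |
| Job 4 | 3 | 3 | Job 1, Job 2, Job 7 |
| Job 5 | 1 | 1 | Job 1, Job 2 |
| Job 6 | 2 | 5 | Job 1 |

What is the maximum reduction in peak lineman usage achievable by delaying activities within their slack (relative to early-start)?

Early-start peak: h1:9  h2:9  h3:9  h4:12  h5:8  h6:3  h7:3  h8:0  h9:0  h10:0 ⇒ 12.
Leveled (Job 1@1, Job 2@1, Job 7@4, Job 3@4, Job 4@8, Job 5@4, Job 6@5): h1:7  h2:7  h3:7  h4:7  h5:7  h6:7  h7:2  h8:3  h9:3  h10:3 ⇒ 7.
Reduction 12 − 7 = 5.

5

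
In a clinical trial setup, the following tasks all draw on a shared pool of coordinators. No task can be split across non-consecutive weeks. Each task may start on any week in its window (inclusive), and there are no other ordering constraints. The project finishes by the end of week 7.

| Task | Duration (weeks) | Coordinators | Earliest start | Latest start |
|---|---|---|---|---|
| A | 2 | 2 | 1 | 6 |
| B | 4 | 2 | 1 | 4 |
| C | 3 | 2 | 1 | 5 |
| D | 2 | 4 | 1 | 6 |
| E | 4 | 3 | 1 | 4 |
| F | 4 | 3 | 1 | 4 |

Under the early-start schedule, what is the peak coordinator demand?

Early-start schedule: A@1, B@1, C@1, D@1, E@1, F@1.
Load per week: week 1: 16, week 2: 16, week 3: 10, week 4: 8, week 5: 0, week 6: 0, week 7: 0.
Peak is 16.

16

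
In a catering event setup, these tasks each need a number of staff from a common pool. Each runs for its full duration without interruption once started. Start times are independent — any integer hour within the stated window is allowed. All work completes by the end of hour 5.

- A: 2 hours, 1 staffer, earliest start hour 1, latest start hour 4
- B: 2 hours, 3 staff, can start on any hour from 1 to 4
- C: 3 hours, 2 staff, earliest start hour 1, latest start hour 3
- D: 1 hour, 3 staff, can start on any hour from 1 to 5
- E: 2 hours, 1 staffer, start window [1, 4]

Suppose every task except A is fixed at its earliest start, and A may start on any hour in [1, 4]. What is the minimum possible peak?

9

A@1: h1:10  h2:7  h3:2  h4:0  h5:0 → peak 10
A@2: h1:9  h2:7  h3:3  h4:0  h5:0 → peak 9
A@3: h1:9  h2:6  h3:3  h4:1  h5:0 → peak 9
A@4: h1:9  h2:6  h3:2  h4:1  h5:1 → peak 9
Best is A@2, peak 9.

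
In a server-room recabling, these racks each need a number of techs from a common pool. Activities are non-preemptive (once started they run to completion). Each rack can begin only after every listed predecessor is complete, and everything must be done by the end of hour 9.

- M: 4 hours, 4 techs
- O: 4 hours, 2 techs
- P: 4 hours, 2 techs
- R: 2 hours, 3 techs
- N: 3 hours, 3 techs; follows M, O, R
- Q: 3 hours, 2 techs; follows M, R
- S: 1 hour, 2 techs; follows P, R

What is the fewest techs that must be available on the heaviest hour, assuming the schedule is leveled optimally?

Early-start (M@1, O@1, P@1, R@1, N@5, Q@5, S@5) gives peak 11: h1:11  h2:11  h3:8  h4:8  h5:7  h6:5  h7:5  h8:0  h9:0.
Shift P→5, R→5, N→7, Q→7, S→9.
Schedule M@1, O@1, P@5, R@5, N@7, Q@7, S@9: h1:6  h2:6  h3:6  h4:6  h5:5  h6:5  h7:7  h8:7  h9:7 — peak 7.
Total tech-hours = 55 over 9 hours ⇒ peak ≥ ⌈55/9⌉ = 7, so 7 is optimal.

7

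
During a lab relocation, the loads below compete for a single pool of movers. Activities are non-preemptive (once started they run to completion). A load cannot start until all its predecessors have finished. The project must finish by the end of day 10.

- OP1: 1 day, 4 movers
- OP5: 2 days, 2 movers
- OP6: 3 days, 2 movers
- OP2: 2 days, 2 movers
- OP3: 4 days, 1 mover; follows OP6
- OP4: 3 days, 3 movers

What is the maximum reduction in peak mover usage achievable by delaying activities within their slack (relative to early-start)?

9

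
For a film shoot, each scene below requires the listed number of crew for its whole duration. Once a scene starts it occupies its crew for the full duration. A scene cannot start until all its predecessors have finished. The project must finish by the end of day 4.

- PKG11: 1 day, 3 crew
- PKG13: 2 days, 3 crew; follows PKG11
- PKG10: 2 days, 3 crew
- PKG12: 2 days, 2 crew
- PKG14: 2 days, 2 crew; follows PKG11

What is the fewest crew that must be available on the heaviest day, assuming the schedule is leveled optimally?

7

Early-start (PKG11@1, PKG13@2, PKG10@1, PKG12@1, PKG14@2) gives peak 10: d1:8  d2:10  d3:5  d4:0.
Shift PKG12→3, PKG14→3.
Schedule PKG11@1, PKG13@2, PKG10@1, PKG12@3, PKG14@3: d1:6  d2:6  d3:7  d4:4 — peak 7.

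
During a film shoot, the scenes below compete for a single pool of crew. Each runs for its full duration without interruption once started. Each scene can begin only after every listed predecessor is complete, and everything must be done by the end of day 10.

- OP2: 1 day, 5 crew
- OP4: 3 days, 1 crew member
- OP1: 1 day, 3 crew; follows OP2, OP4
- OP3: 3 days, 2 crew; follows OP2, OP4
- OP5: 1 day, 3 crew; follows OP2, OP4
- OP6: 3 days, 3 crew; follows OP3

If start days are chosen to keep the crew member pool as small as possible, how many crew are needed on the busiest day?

Early-start (OP2@1, OP4@1, OP1@4, OP3@4, OP5@4, OP6@7) gives peak 8: d1:6  d2:1  d3:1  d4:8  d5:2  d6:2  d7:3  d8:3  d9:3  d10:0.
Shift OP4→2, OP1→5, OP3→5, OP5→6, OP6→8.
Schedule OP2@1, OP4@2, OP1@5, OP3@5, OP5@6, OP6@8: d1:5  d2:1  d3:1  d4:1  d5:5  d6:5  d7:2  d8:3  d9:3  d10:3 — peak 5.

5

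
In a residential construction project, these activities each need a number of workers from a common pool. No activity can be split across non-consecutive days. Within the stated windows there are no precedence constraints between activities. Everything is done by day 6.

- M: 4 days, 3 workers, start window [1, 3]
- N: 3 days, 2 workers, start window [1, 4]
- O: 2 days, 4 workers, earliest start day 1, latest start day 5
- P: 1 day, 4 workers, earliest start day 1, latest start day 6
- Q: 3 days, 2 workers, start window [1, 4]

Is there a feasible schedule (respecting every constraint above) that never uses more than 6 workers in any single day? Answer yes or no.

The minimum achievable peak is 7; 6 < 7, so no feasible schedule stays within the cap.

no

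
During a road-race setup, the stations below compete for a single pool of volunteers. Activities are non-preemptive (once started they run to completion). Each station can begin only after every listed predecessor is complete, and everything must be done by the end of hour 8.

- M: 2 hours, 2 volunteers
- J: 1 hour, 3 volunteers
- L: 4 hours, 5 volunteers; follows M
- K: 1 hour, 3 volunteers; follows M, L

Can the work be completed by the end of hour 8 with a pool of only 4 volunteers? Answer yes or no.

The minimum achievable peak is 5; 4 < 5, so no feasible schedule stays within the cap.

no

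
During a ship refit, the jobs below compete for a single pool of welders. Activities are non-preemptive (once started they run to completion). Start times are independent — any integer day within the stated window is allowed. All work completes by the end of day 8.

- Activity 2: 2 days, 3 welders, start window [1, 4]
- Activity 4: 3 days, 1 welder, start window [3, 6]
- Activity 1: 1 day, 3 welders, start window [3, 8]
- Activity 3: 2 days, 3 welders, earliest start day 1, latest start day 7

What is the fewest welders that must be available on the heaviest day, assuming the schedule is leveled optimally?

Early-start (Activity 2@1, Activity 4@3, Activity 1@3, Activity 3@1) gives peak 6: d1:6  d2:6  d3:4  d4:1  d5:1  d6:0  d7:0  d8:0.
Shift Activity 1→6, Activity 3→7.
Schedule Activity 2@1, Activity 4@3, Activity 1@6, Activity 3@7: d1:3  d2:3  d3:1  d4:1  d5:1  d6:3  d7:3  d8:3 — peak 3.
Total welder-days = 18 over 8 days ⇒ peak ≥ ⌈18/8⌉ = 3, so 3 is optimal.

3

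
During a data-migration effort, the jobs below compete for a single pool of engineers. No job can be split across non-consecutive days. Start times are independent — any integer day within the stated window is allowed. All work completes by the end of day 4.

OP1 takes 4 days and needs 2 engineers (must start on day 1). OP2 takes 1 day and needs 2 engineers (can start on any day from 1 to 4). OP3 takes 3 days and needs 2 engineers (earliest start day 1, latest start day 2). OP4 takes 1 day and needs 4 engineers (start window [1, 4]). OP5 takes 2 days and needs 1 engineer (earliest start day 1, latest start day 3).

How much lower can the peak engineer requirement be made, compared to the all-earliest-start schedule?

Early-start peak: d1:11  d2:5  d3:4  d4:2 ⇒ 11.
Leveled (OP1@1, OP2@1, OP3@1, OP4@4, OP5@2): d1:6  d2:5  d3:5  d4:6 ⇒ 6.
Reduction 11 − 6 = 5.

5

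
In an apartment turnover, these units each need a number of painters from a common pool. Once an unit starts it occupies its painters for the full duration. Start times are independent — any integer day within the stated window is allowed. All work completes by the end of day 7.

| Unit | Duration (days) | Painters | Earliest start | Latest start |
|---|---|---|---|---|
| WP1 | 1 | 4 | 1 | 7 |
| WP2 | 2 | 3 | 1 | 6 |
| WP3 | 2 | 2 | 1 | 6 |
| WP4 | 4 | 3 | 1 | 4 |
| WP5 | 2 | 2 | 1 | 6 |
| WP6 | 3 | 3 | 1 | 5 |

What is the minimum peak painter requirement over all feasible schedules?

6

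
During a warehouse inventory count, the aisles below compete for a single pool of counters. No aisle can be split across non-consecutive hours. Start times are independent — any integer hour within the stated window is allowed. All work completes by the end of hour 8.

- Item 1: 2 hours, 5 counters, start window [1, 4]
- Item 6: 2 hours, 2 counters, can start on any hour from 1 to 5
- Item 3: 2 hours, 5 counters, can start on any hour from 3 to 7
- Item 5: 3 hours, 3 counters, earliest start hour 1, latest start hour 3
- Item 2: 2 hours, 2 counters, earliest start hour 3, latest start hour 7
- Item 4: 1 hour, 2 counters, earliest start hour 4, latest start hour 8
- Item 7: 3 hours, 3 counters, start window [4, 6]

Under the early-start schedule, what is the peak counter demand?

Early-start schedule: Item 1@1, Item 6@1, Item 3@3, Item 5@1, Item 2@3, Item 4@4, Item 7@4.
Load per hour: hour 1: 10, hour 2: 10, hour 3: 10, hour 4: 12, hour 5: 3, hour 6: 3, hour 7: 0, hour 8: 0.
Peak is 12.

12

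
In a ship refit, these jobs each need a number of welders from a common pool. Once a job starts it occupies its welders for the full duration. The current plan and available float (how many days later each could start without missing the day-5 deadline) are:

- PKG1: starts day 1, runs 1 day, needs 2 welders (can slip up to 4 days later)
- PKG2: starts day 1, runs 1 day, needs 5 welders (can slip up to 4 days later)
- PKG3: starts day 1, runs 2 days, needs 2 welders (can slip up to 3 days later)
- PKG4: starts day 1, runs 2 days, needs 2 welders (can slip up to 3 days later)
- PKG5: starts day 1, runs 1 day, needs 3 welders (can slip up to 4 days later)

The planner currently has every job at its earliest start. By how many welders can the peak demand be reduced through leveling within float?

Early-start peak: d1:14  d2:4  d3:0  d4:0  d5:0 ⇒ 14.
Leveled (PKG1@1, PKG2@2, PKG3@3, PKG4@3, PKG5@1): d1:5  d2:5  d3:4  d4:4  d5:0 ⇒ 5.
Reduction 14 − 5 = 9.

9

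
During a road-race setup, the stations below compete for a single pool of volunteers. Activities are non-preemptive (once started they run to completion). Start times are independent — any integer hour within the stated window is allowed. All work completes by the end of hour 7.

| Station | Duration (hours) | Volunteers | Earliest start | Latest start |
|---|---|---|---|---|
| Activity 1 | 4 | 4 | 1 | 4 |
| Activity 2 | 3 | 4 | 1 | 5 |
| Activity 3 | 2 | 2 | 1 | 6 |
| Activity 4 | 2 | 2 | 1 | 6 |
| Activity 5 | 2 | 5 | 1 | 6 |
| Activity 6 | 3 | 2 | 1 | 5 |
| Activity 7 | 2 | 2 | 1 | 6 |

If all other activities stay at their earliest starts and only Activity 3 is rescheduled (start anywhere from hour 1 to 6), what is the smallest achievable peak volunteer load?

Activity 3@1: h1:21  h2:21  h3:10  h4:4  h5:0  h6:0  h7:0 → peak 21
Activity 3@2: h1:19  h2:21  h3:12  h4:4  h5:0  h6:0  h7:0 → peak 21
Activity 3@3: h1:19  h2:19  h3:12  h4:6  h5:0  h6:0  h7:0 → peak 19
Activity 3@4: h1:19  h2:19  h3:10  h4:6  h5:2  h6:0  h7:0 → peak 19
Activity 3@5: h1:19  h2:19  h3:10  h4:4  h5:2  h6:2  h7:0 → peak 19
Activity 3@6: h1:19  h2:19  h3:10  h4:4  h5:0  h6:2  h7:2 → peak 19
Best is Activity 3@3, peak 19.

19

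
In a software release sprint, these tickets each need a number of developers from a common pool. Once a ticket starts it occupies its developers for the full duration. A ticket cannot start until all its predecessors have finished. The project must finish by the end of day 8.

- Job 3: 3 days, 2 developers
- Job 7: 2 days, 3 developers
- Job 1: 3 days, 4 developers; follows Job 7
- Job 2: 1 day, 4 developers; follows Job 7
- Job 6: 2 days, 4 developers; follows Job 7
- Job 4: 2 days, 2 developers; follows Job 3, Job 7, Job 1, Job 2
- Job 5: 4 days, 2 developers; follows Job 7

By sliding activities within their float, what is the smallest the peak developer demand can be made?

Early-start (Job 3@1, Job 7@1, Job 1@3, Job 2@3, Job 6@3, Job 4@6, Job 5@3) gives peak 16: d1:5  d2:5  d3:16  d4:10  d5:6  d6:4  d7:2  d8:0.
Shift Job 2→4, Job 6→6, Job 5→5.
Schedule Job 3@1, Job 7@1, Job 1@3, Job 2@4, Job 6@6, Job 4@6, Job 5@5: d1:5  d2:5  d3:6  d4:8  d5:6  d6:8  d7:8  d8:2 — peak 8.

8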